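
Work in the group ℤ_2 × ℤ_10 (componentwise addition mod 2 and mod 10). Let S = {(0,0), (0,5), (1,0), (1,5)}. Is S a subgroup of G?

Yes

|S| = 4 divides |G| = 20, consistent with Lagrange.
S contains the identity, every element's inverse is in S, and S is closed under +: it is a subgroup.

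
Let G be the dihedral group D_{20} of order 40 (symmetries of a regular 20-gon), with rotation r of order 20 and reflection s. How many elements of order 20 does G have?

The elements of order 20 are: r, r^3, r^7, r^9, r^11, r^13, r^17, r^19.
That's 8.

8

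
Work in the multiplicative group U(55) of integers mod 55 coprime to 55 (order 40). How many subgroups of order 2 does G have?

|G| = 40 and 2 | 40, so subgroups of order 2 are possible by Lagrange.
The subgroups of order 2 are: {1, 21}; {1, 34}; {1, 54}.
So G has 3 subgroups of order 2.

3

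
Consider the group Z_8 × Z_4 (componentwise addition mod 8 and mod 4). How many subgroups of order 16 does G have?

3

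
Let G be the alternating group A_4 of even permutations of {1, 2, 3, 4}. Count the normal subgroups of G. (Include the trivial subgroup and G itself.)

G has 10 subgroups. Checking conjugation-invariance by order — order 1: 1/1 normal; order 2: 0/3 normal; order 3: 0/4 normal; order 4: 1/1 normal; order 12: 1/1 normal.
Total normal subgroups: 3.

3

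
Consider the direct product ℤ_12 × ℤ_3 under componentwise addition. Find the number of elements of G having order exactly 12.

16

An element (a,b) has order lcm(ord(a), ord(b)); count pairs with lcm equal to 12.
Enumerating gives 16 such elements.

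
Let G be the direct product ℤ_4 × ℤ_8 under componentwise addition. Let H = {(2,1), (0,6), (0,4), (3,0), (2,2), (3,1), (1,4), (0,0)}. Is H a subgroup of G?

(2,1) ∈ H but its inverse (2,7) ∉ H, so H is not a subgroup.

No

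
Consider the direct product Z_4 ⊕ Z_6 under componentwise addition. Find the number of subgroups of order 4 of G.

3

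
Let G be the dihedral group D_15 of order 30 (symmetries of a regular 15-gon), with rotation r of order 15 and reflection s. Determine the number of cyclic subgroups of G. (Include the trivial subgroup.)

19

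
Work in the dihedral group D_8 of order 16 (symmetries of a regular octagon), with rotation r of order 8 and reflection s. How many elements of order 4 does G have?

The elements of order 4 are: r^2, r^6.
That's 2.

2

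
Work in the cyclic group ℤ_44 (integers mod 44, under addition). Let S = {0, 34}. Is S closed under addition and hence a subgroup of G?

34 ∈ S but its inverse 10 ∉ S, so S is not a subgroup.

No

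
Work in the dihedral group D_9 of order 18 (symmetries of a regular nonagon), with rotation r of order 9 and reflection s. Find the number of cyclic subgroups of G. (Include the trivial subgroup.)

12

A cyclic subgroup of order d is generated by each of its φ(d) elements of order d, so the cyclic subgroups of order d number (#elements of order d)/φ(d).
Cyclic subgroups by order — order 1: 1; order 2: 9; order 3: 1; order 9: 1.
Total: 12.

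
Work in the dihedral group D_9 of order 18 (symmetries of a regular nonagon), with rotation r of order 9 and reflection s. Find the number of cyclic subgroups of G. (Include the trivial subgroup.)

12

Each element a generates a cyclic subgroup ⟨a⟩; distinct elements may generate the same one (a cyclic group of order d has φ(d) generators).
Cyclic subgroups by order — order 1: 1; order 2: 9; order 3: 1; order 9: 1.
Total: 12.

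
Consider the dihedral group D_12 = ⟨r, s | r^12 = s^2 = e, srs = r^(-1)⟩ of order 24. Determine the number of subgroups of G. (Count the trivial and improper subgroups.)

34

|G| = 24, so by Lagrange every subgroup order divides 24. Divisors: 1, 2, 3, 4, 6, 8, 12, 24.
Subgroups by order — order 1: 1; order 2: 13; order 3: 1; order 4: 7; order 6: 5; order 8: 3; order 12: 3; order 24: 1.
Total: 1 + 13 + 1 + 7 + 5 + 3 + 3 + 1 = 34.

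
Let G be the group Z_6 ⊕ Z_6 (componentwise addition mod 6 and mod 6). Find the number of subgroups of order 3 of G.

4

|G| = 36 and 3 | 36, so subgroups of order 3 are possible by Lagrange.
The subgroups of order 3 are: {(0,0), (0,2), (0,4)}; {(0,0), (2,0), (4,0)}; {(0,0), (2,2), (4,4)}; {(0,0), (2,4), (4,2)}.
So G has 4 subgroups of order 3.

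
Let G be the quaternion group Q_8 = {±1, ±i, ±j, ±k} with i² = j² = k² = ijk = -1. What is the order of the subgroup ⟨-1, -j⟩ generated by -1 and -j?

4

|⟨-1⟩| = 2 and |⟨-j⟩| = 4, so |H| is a multiple of lcm(2, 4) = 4 and divides |G| = 8.
Closing under the operation: H = {1, -1, j, -j}, so |H| = 4.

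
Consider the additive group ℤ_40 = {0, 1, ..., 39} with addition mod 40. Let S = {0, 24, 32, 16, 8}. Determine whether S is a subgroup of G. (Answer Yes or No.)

Yes

|S| = 5 divides |G| = 40, consistent with Lagrange.
S contains the identity, every element's inverse is in S, and S is closed under +: it is a subgroup.
In fact S = ⟨16⟩.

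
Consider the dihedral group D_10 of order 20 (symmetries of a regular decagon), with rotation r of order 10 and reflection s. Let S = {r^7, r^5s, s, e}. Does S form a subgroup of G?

r^7 ∈ S but its inverse r^3 ∉ S, so S is not a subgroup.

No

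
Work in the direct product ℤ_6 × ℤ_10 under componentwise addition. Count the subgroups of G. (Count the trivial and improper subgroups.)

|G| = 60, so by Lagrange every subgroup order divides 60. Divisors: 1, 2, 3, 4, 5, 6, 10, 12, 15, 20, 30, 60.
Subgroups by order — order 1: 1; order 2: 3; order 3: 1; order 4: 1; order 5: 1; order 6: 3; order 10: 3; order 12: 1; order 15: 1; order 20: 1; order 30: 3; order 60: 1.
Total: 1 + 3 + 1 + 1 + 1 + 3 + 3 + 1 + 1 + 1 + 3 + 1 = 20.

20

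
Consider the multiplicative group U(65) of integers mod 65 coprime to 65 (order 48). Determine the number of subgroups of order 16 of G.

1

|G| = 48 and 16 | 48, so subgroups of order 16 are possible by Lagrange.
The subgroups of order 16 are: {1, 8, 12, 14, 18, 21, 27, 31, 34, 38, 44, 47, 51, 53, 57, 64}.
So G has 1 subgroup of order 16.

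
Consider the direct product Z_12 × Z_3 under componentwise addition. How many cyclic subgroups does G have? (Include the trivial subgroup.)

15

A cyclic subgroup of order d is generated by each of its φ(d) elements of order d, so the cyclic subgroups of order d number (#elements of order d)/φ(d).
Cyclic subgroups by order — order 1: 1; order 2: 1; order 3: 4; order 4: 1; order 6: 4; order 12: 4.
Total: 15.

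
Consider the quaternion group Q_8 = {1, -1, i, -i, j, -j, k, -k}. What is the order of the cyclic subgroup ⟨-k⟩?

4

Computing powers of -k: the smallest k with (-k)^k = e is k = 4.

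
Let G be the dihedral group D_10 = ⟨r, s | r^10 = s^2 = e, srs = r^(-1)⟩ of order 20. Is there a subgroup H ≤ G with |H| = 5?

5 | 20. A subgroup of order 5 is {e, r^2, r^4, r^6, r^8}.

Yes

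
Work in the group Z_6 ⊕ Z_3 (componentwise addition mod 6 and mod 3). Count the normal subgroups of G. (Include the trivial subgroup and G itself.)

12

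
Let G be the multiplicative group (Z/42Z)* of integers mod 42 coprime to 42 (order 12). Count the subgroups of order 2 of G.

|G| = 12 and 2 | 12, so subgroups of order 2 are possible by Lagrange.
The subgroups of order 2 are: {1, 13}; {1, 29}; {1, 41}.
So G has 3 subgroups of order 2.

3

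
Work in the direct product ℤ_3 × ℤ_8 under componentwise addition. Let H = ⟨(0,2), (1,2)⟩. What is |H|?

|⟨(0,2)⟩| = 4 and |⟨(1,2)⟩| = 12, so |H| is a multiple of lcm(4, 12) = 12 and divides |G| = 24.
Closing under the operation: H = {(0,0), (0,2), (0,4), (0,6), (1,0), (1,2), (1,4), (1,6), (2,0), (2,2), (2,4), (2,6)}, so |H| = 12.

12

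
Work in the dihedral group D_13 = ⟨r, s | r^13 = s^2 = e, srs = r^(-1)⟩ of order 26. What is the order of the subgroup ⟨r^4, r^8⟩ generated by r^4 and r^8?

13

|⟨r^4⟩| = 13 and |⟨r^8⟩| = 13, so |H| is a multiple of lcm(13, 13) = 13 and divides |G| = 26.
Closing under the operation: H = {e, r, r^2, r^3, r^4, r^5, r^6, r^7, r^8, r^9, r^10, r^11, r^12}, so |H| = 13.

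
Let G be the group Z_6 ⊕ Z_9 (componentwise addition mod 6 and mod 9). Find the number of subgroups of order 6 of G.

|G| = 54 and 6 | 54, so subgroups of order 6 are possible by Lagrange.
The subgroups of order 6 are: {(0,0), (0,3), (0,6), (3,0), (3,3), (3,6)}; {(0,0), (1,0), (2,0), (3,0), (4,0), (5,0)}; {(0,0), (1,3), (2,6), (3,0), (4,3), (5,6)}; {(0,0), (1,6), (2,3), (3,0), (4,6), (5,3)}.
So G has 4 subgroups of order 6.

4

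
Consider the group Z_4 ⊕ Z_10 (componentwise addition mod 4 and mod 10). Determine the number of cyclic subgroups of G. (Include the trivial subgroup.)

12

Group the elements of G by the cyclic subgroup they generate; each cyclic subgroup of order d accounts for φ(d) elements.
Cyclic subgroups by order — order 1: 1; order 2: 3; order 4: 2; order 5: 1; order 10: 3; order 20: 2.
Total: 12.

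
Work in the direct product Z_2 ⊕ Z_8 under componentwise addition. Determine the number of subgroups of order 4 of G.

3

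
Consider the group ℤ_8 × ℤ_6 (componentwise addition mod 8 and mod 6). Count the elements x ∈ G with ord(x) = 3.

An element (a,b) has order lcm(ord(a), ord(b)); count pairs with lcm equal to 3.
Enumerating gives 2 such elements.

2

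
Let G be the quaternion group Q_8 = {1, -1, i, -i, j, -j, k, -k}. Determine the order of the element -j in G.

4

Computing powers of -j: the smallest k with (-j)^k = e is k = 4.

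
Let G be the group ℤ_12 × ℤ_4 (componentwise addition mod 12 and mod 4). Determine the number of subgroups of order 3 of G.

1

|G| = 48 and 3 | 48, so subgroups of order 3 are possible by Lagrange.
The subgroups of order 3 are: {(0,0), (4,0), (8,0)}.
So G has 1 subgroup of order 3.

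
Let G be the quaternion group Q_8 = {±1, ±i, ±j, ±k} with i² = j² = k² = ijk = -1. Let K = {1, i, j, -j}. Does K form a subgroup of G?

No

i ∈ K but its inverse -i ∉ K, so K is not a subgroup.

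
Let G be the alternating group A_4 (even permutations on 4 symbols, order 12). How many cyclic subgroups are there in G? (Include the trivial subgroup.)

8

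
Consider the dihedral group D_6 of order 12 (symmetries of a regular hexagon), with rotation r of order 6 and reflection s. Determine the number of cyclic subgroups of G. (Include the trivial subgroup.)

10

A cyclic subgroup of order d is generated by each of its φ(d) elements of order d, so the cyclic subgroups of order d number (#elements of order d)/φ(d).
Cyclic subgroups by order — order 1: 1; order 2: 7; order 3: 1; order 6: 1.
Total: 10.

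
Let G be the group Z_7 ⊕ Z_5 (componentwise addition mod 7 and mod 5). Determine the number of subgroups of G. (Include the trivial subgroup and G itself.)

4

|G| = 35, so by Lagrange every subgroup order divides 35. Divisors: 1, 5, 7, 35.
Subgroups by order — order 1: 1; order 5: 1; order 7: 1; order 35: 1.
Total: 1 + 1 + 1 + 1 = 4.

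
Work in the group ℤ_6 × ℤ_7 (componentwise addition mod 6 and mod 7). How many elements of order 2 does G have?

An element (a,b) has order lcm(ord(a), ord(b)); count pairs with lcm equal to 2.
Enumerating gives 1 such elements.

1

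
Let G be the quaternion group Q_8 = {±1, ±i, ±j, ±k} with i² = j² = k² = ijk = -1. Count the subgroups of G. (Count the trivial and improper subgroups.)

|G| = 8, so by Lagrange every subgroup order divides 8. Divisors: 1, 2, 4, 8.
Subgroups by order — order 1: 1; order 2: 1; order 4: 3; order 8: 1.
Total: 1 + 1 + 3 + 1 = 6.

6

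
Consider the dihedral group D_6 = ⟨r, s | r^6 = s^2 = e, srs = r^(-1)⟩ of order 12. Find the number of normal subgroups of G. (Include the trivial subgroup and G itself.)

G has 16 subgroups. Checking conjugation-invariance by order — order 1: 1/1 normal; order 2: 1/7 normal; order 3: 1/1 normal; order 4: 0/3 normal; order 6: 3/3 normal; order 12: 1/1 normal.
Total normal subgroups: 7.

7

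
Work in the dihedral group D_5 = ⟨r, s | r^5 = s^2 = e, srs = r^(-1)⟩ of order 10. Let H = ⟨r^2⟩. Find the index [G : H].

|⟨r^2⟩| = 5 and |G| = 10.
By Lagrange, [G : H] = |G|/|H| = 10/5 = 2.

2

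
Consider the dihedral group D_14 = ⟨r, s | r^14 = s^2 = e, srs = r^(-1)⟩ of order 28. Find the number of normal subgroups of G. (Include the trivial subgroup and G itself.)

G has 28 subgroups. Checking conjugation-invariance by order — order 1: 1/1 normal; order 2: 1/15 normal; order 4: 0/7 normal; order 7: 1/1 normal; order 14: 3/3 normal; order 28: 1/1 normal.
Total normal subgroups: 7.

7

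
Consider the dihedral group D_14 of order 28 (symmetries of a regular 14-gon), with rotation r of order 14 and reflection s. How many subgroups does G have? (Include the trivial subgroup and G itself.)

28

|G| = 28, so by Lagrange every subgroup order divides 28. Divisors: 1, 2, 4, 7, 14, 28.
Subgroups by order — order 1: 1; order 2: 15; order 4: 7; order 7: 1; order 14: 3; order 28: 1.
Total: 1 + 15 + 7 + 1 + 3 + 1 = 28.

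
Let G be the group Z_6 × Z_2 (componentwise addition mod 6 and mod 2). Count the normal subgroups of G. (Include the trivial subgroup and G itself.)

10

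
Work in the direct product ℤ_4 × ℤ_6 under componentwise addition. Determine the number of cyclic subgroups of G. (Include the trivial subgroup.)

12

A cyclic subgroup of order d is generated by each of its φ(d) elements of order d, so the cyclic subgroups of order d number (#elements of order d)/φ(d).
Cyclic subgroups by order — order 1: 1; order 2: 3; order 3: 1; order 4: 2; order 6: 3; order 12: 2.
Total: 12.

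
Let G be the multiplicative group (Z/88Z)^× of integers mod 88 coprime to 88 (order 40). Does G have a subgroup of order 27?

No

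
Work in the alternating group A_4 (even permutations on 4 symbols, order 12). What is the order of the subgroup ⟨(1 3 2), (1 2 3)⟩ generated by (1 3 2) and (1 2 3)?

3

|⟨(1 3 2)⟩| = 3 and |⟨(1 2 3)⟩| = 3, so |H| is a multiple of lcm(3, 3) = 3 and divides |G| = 12.
Closing under the operation: H = {e, (1 2 3), (1 3 2)}, so |H| = 3.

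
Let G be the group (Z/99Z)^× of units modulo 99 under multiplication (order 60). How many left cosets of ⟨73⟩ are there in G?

6

|⟨73⟩| = 10 and |G| = 60.
By Lagrange, [G : H] = |G|/|H| = 60/10 = 6.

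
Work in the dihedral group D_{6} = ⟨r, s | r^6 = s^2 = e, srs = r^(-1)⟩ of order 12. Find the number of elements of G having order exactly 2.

7

The elements of order 2 are: r^3, s, rs, r^2s, r^3s, r^4s, r^5s.
That's 7.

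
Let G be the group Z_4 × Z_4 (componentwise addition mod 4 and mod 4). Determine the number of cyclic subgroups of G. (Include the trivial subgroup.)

Group the elements of G by the cyclic subgroup they generate; each cyclic subgroup of order d accounts for φ(d) elements.
Cyclic subgroups by order — order 1: 1; order 2: 3; order 4: 6.
Total: 10.

10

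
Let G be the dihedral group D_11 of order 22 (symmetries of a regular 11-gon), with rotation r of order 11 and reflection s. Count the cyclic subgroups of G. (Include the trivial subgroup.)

13

Group the elements of G by the cyclic subgroup they generate; each cyclic subgroup of order d accounts for φ(d) elements.
Cyclic subgroups by order — order 1: 1; order 2: 11; order 11: 1.
Total: 13.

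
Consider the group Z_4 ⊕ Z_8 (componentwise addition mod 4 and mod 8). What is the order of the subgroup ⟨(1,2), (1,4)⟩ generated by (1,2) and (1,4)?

16

|⟨(1,2)⟩| = 4 and |⟨(1,4)⟩| = 4, so |H| is a multiple of lcm(4, 4) = 4 and divides |G| = 32.
Closing under the operation: H = {(0,0), (0,2), (0,4), (0,6), (1,0), (1,2), (1,4), (1,6), (2,0), (2,2), (2,4), (2,6), (3,0), (3,2), (3,4), (3,6)}, so |H| = 16.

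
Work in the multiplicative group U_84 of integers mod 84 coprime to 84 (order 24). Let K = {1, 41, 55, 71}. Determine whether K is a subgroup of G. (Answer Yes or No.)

Yes

|K| = 4 divides |G| = 24, consistent with Lagrange.
K contains the identity, every element's inverse is in K, and K is closed under ·: it is a subgroup.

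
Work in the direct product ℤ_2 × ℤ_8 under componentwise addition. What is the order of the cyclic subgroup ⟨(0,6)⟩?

4

The order of (0,6) in Z_2 × Z_8 is lcm(ord(0) in Z_2, ord(6) in Z_8).
ord(0) = 1 and ord(6) = 4, so |⟨(0,6)⟩| = lcm(1, 4) = 4.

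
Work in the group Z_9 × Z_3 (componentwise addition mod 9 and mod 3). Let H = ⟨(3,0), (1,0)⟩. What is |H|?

9

|⟨(3,0)⟩| = 3 and |⟨(1,0)⟩| = 9, so |H| is a multiple of lcm(3, 9) = 9 and divides |G| = 27.
Closing under the operation: H = {(0,0), (1,0), (2,0), (3,0), (4,0), (5,0), (6,0), (7,0), (8,0)}, so |H| = 9.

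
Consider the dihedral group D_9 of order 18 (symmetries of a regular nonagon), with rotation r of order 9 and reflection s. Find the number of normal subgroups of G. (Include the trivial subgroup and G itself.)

4

G has 16 subgroups. Checking conjugation-invariance by order — order 1: 1/1 normal; order 2: 0/9 normal; order 3: 1/1 normal; order 6: 0/3 normal; order 9: 1/1 normal; order 18: 1/1 normal.
Total normal subgroups: 4.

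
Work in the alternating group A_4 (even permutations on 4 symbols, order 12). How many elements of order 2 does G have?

3

The elements of order 2 are: (1 2)(3 4), (1 3)(2 4), (1 4)(2 3).
That's 3.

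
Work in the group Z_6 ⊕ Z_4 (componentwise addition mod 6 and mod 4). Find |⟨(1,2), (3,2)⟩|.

|⟨(1,2)⟩| = 6 and |⟨(3,2)⟩| = 2, so |H| is a multiple of lcm(6, 2) = 6 and divides |G| = 24.
Closing under the operation: H = {(0,0), (1,2), (2,0), (3,2), (4,0), (5,2)}, so |H| = 6.

6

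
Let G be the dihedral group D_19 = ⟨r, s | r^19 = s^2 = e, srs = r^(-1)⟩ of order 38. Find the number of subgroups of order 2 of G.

|G| = 38 and 2 | 38, so subgroups of order 2 are possible by Lagrange.
The subgroups of order 2 are: {e, r^10s}; {e, r^11s}; {e, r^12s}; {e, r^13s}; … (19 in all).
So G has 19 subgroups of order 2.

19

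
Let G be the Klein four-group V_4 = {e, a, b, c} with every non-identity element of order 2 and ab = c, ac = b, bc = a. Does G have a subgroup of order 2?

Yes

2 | 4. A subgroup of order 2 is {e, a}.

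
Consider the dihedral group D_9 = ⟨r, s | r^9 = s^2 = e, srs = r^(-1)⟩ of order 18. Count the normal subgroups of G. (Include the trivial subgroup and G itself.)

G has 16 subgroups. Checking conjugation-invariance by order — order 1: 1/1 normal; order 2: 0/9 normal; order 3: 1/1 normal; order 6: 0/3 normal; order 9: 1/1 normal; order 18: 1/1 normal.
Total normal subgroups: 4.

4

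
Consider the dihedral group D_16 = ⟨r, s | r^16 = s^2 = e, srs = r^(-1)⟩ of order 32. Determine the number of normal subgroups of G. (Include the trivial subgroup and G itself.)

G has 36 subgroups. Checking conjugation-invariance by order — order 1: 1/1 normal; order 2: 1/17 normal; order 4: 1/9 normal; order 8: 1/5 normal; order 16: 3/3 normal; order 32: 1/1 normal.
Total normal subgroups: 8.

8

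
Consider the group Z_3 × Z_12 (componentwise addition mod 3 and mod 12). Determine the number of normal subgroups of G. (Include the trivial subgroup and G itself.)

G is abelian, so every subgroup is normal.
G has 18 subgroups in total, hence 18 normal subgroups.

18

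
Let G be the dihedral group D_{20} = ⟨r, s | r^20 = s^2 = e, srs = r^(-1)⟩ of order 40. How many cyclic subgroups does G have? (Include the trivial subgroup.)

26

Group the elements of G by the cyclic subgroup they generate; each cyclic subgroup of order d accounts for φ(d) elements.
Cyclic subgroups by order — order 1: 1; order 2: 21; order 4: 1; order 5: 1; order 10: 1; order 20: 1.
Total: 26.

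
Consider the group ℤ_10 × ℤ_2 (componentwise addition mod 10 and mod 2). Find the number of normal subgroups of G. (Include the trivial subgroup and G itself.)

G is abelian, so every subgroup is normal.
G has 10 subgroups in total, hence 10 normal subgroups.

10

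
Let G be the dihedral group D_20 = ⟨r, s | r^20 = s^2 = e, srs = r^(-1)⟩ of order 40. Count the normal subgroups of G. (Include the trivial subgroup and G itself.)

9

G has 48 subgroups. Checking conjugation-invariance by order — order 1: 1/1 normal; order 2: 1/21 normal; order 4: 1/11 normal; order 5: 1/1 normal; order 8: 0/5 normal; order 10: 1/5 normal; order 20: 3/3 normal; order 40: 1/1 normal.
Total normal subgroups: 9.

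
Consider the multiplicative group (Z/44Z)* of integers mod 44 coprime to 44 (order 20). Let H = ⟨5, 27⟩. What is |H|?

|⟨5⟩| = 5 and |⟨27⟩| = 10, so |H| is a multiple of lcm(5, 10) = 10 and divides |G| = 20.
Closing under the operation: H = {1, 3, 5, 9, 15, 23, 25, 27, 31, 37}, so |H| = 10.

10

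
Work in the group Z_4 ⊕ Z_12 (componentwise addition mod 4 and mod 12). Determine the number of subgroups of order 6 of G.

|G| = 48 and 6 | 48, so subgroups of order 6 are possible by Lagrange.
The subgroups of order 6 are: {(0,0), (0,2), (0,4), (0,6), (0,8), (0,10)}; {(0,0), (0,4), (0,8), (2,0), (2,4), (2,8)}; {(0,0), (0,4), (0,8), (2,2), (2,6), (2,10)}.
So G has 3 subgroups of order 6.

3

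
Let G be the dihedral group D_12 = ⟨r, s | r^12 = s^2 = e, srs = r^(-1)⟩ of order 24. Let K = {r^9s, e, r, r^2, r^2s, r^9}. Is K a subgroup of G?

r^9 ∈ K but its inverse r^3 ∉ K, so K is not a subgroup.

No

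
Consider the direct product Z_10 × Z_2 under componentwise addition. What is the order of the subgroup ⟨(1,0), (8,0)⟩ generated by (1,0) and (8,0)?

10

|⟨(1,0)⟩| = 10 and |⟨(8,0)⟩| = 5, so |H| is a multiple of lcm(10, 5) = 10 and divides |G| = 20.
Closing under the operation: H = {(0,0), (1,0), (2,0), (3,0), (4,0), (5,0), (6,0), (7,0), (8,0), (9,0)}, so |H| = 10.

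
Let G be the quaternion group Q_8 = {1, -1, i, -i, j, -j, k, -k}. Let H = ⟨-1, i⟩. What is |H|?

4

|⟨-1⟩| = 2 and |⟨i⟩| = 4, so |H| is a multiple of lcm(2, 4) = 4 and divides |G| = 8.
Closing under the operation: H = {1, -1, i, -i}, so |H| = 4.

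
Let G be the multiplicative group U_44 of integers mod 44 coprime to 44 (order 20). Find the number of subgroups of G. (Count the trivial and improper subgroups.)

|G| = 20, so by Lagrange every subgroup order divides 20. Divisors: 1, 2, 4, 5, 10, 20.
Subgroups by order — order 1: 1; order 2: 3; order 4: 1; order 5: 1; order 10: 3; order 20: 1.
Total: 1 + 3 + 1 + 1 + 3 + 1 = 10.

10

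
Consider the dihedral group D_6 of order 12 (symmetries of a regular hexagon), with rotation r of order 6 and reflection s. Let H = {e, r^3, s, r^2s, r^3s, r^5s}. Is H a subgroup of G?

No

Closure fails: s · r^2s = r^4 ∉ H. So H is not a subgroup.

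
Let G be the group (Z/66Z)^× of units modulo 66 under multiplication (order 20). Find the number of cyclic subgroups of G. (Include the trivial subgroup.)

8

Each element a generates a cyclic subgroup ⟨a⟩; distinct elements may generate the same one (a cyclic group of order d has φ(d) generators).
Cyclic subgroups by order — order 1: 1; order 2: 3; order 5: 1; order 10: 3.
Total: 8.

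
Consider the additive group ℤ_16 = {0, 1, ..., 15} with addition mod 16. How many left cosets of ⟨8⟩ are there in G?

|⟨8⟩| = 2 and |G| = 16.
By Lagrange, [G : H] = |G|/|H| = 16/2 = 8.

8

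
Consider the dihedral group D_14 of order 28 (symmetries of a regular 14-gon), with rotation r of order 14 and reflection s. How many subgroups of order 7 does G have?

1

|G| = 28 and 7 | 28, so subgroups of order 7 are possible by Lagrange.
The subgroups of order 7 are: {e, r^2, r^4, r^6, r^8, r^10, r^12}.
So G has 1 subgroup of order 7.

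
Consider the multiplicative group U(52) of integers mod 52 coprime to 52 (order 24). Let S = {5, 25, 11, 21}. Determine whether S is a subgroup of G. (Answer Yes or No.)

The identity 1 ∉ S, so S is not a subgroup.

No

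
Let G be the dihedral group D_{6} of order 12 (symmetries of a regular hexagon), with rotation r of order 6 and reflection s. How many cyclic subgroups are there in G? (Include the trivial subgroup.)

10

Group the elements of G by the cyclic subgroup they generate; each cyclic subgroup of order d accounts for φ(d) elements.
Cyclic subgroups by order — order 1: 1; order 2: 7; order 3: 1; order 6: 1.
Total: 10.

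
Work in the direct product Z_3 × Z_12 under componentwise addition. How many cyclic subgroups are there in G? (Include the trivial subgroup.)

15

Each element a generates a cyclic subgroup ⟨a⟩; distinct elements may generate the same one (a cyclic group of order d has φ(d) generators).
Cyclic subgroups by order — order 1: 1; order 2: 1; order 3: 4; order 4: 1; order 6: 4; order 12: 4.
Total: 15.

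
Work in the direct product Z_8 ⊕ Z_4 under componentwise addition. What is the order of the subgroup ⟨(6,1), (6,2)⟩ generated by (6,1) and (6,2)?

16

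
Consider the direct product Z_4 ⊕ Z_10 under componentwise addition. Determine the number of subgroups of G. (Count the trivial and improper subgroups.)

|G| = 40, so by Lagrange every subgroup order divides 40. Divisors: 1, 2, 4, 5, 8, 10, 20, 40.
Subgroups by order — order 1: 1; order 2: 3; order 4: 3; order 5: 1; order 8: 1; order 10: 3; order 20: 3; order 40: 1.
Total: 1 + 3 + 3 + 1 + 1 + 3 + 3 + 1 = 16.

16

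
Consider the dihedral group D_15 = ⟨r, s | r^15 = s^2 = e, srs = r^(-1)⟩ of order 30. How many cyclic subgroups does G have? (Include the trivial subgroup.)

19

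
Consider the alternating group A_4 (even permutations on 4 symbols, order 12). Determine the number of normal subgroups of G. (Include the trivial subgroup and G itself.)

G has 10 subgroups. Checking conjugation-invariance by order — order 1: 1/1 normal; order 2: 0/3 normal; order 3: 0/4 normal; order 4: 1/1 normal; order 12: 1/1 normal.
Total normal subgroups: 3.

3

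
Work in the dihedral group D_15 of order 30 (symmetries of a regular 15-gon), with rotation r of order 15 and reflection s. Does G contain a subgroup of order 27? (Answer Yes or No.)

27 does not divide |G| = 30, so by Lagrange no subgroup of order 27 exists.

No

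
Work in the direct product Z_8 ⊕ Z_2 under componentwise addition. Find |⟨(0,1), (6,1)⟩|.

8

|⟨(0,1)⟩| = 2 and |⟨(6,1)⟩| = 4, so |H| is a multiple of lcm(2, 4) = 4 and divides |G| = 16.
Closing under the operation: H = {(0,0), (0,1), (2,0), (2,1), (4,0), (4,1), (6,0), (6,1)}, so |H| = 8.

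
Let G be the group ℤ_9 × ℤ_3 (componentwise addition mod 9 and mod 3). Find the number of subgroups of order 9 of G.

|G| = 27 and 9 | 27, so subgroups of order 9 are possible by Lagrange.
The subgroups of order 9 are: {(0,0), (0,1), (0,2), (3,0), (3,1), (3,2), (6,0), (6,1), (6,2)}; {(0,0), (1,0), (2,0), (3,0), (4,0), (5,0), (6,0), (7,0), (8,0)}; {(0,0), (1,1), (2,2), (3,0), (4,1), (5,2), (6,0), (7,1), (8,2)}; {(0,0), (1,2), (2,1), (3,0), (4,2), (5,1), (6,0), (7,2), (8,1)}.
So G has 4 subgroups of order 9.

4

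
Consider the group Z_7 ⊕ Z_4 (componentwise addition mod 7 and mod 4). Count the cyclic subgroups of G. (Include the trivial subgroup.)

6

A cyclic subgroup of order d is generated by each of its φ(d) elements of order d, so the cyclic subgroups of order d number (#elements of order d)/φ(d).
Cyclic subgroups by order — order 1: 1; order 2: 1; order 4: 1; order 7: 1; order 14: 1; order 28: 1.
Total: 6.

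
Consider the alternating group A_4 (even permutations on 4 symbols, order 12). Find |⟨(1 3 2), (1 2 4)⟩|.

|⟨(1 3 2)⟩| = 3 and |⟨(1 2 4)⟩| = 3, so |H| is a multiple of lcm(3, 3) = 3 and divides |G| = 12.
Closing {(1 3 2), (1 2 4)} under the group operation gives all of G, so |H| = 12.

12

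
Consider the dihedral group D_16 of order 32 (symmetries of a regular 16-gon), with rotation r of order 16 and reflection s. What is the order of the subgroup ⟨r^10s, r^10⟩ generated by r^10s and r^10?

16

|⟨r^10s⟩| = 2 and |⟨r^10⟩| = 8, so |H| is a multiple of lcm(2, 8) = 8 and divides |G| = 32.
Closing under the operation: H = {e, r^2, r^4, r^6, r^8, r^10, r^12, r^14, s, r^2s, r^4s, r^6s, r^8s, r^10s, r^12s, r^14s}, so |H| = 16.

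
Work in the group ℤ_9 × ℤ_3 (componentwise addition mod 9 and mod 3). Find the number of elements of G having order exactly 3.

An element (a,b) has order lcm(ord(a), ord(b)); count pairs with lcm equal to 3.
Enumerating gives 8 such elements.

8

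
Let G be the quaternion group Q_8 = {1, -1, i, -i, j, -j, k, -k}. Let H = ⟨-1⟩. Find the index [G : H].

|⟨-1⟩| = 2 and |G| = 8.
By Lagrange, [G : H] = |G|/|H| = 8/2 = 4.

4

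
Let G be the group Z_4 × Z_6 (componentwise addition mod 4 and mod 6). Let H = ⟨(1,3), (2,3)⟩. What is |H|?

8

|⟨(1,3)⟩| = 4 and |⟨(2,3)⟩| = 2, so |H| is a multiple of lcm(4, 2) = 4 and divides |G| = 24.
Closing under the operation: H = {(0,0), (0,3), (1,0), (1,3), (2,0), (2,3), (3,0), (3,3)}, so |H| = 8.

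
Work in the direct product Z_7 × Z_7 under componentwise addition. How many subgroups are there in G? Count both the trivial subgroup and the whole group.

|G| = 49, so by Lagrange every subgroup order divides 49. Divisors: 1, 7, 49.
Subgroups by order — order 1: 1; order 7: 8; order 49: 1.
Total: 1 + 8 + 1 = 10.

10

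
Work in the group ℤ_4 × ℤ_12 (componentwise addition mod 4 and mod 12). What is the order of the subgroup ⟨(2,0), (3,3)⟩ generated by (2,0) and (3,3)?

|⟨(2,0)⟩| = 2 and |⟨(3,3)⟩| = 4, so |H| is a multiple of lcm(2, 4) = 4 and divides |G| = 48.
Closing under the operation: H = {(0,0), (0,6), (1,3), (1,9), (2,0), (2,6), (3,3), (3,9)}, so |H| = 8.

8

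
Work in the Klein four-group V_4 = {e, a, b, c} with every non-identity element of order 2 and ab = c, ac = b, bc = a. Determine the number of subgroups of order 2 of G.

3

|G| = 4 and 2 | 4, so subgroups of order 2 are possible by Lagrange.
The subgroups of order 2 are: {e, a}; {e, b}; {e, c}.
So G has 3 subgroups of order 2.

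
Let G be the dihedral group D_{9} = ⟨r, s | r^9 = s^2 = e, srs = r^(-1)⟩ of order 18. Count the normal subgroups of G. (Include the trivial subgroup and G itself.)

4

G has 16 subgroups. Checking conjugation-invariance by order — order 1: 1/1 normal; order 2: 0/9 normal; order 3: 1/1 normal; order 6: 0/3 normal; order 9: 1/1 normal; order 18: 1/1 normal.
Total normal subgroups: 4.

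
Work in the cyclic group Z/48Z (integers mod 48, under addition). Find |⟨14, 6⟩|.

|⟨14⟩| = 24 and |⟨6⟩| = 8, so |H| is a multiple of lcm(24, 8) = 24 and divides |G| = 48.
Closing under the operation: H = {0, 2, 4, 6, 8, 10, 12, 14, 16, 18, 20, 22, 24, 26, 28, 30, 32, 34, 36, 38, 40, 42, 44, 46}, so |H| = 24.

24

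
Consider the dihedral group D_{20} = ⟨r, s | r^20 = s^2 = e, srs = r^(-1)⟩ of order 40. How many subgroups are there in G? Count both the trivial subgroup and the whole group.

48

|G| = 40, so by Lagrange every subgroup order divides 40. Divisors: 1, 2, 4, 5, 8, 10, 20, 40.
Subgroups by order — order 1: 1; order 2: 21; order 4: 11; order 5: 1; order 8: 5; order 10: 5; order 20: 3; order 40: 1.
Total: 1 + 21 + 11 + 1 + 5 + 5 + 3 + 1 = 48.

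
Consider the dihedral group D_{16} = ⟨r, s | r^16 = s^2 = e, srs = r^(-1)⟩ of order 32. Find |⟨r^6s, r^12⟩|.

8

|⟨r^6s⟩| = 2 and |⟨r^12⟩| = 4, so |H| is a multiple of lcm(2, 4) = 4 and divides |G| = 32.
Closing under the operation: H = {e, r^4, r^8, r^12, r^2s, r^6s, r^10s, r^14s}, so |H| = 8.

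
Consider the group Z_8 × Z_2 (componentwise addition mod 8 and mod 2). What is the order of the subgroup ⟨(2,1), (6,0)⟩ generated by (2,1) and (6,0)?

8

|⟨(2,1)⟩| = 4 and |⟨(6,0)⟩| = 4, so |H| is a multiple of lcm(4, 4) = 4 and divides |G| = 16.
Closing under the operation: H = {(0,0), (0,1), (2,0), (2,1), (4,0), (4,1), (6,0), (6,1)}, so |H| = 8.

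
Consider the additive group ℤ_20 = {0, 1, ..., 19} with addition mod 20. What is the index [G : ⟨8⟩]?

4

|⟨8⟩| = 5 and |G| = 20.
By Lagrange, [G : H] = |G|/|H| = 20/5 = 4.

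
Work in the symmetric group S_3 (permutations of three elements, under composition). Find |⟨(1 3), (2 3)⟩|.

|⟨(1 3)⟩| = 2 and |⟨(2 3)⟩| = 2, so |H| is a multiple of lcm(2, 2) = 2 and divides |G| = 6.
Closing {(1 3), (2 3)} under the group operation gives all of G, so |H| = 6.

6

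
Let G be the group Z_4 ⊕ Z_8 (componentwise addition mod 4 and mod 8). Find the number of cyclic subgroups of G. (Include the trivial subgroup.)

14

Group the elements of G by the cyclic subgroup they generate; each cyclic subgroup of order d accounts for φ(d) elements.
Cyclic subgroups by order — order 1: 1; order 2: 3; order 4: 6; order 8: 4.
Total: 14.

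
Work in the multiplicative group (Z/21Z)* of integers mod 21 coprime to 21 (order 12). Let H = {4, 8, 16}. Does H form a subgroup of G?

No

The identity 1 ∉ H, so H is not a subgroup.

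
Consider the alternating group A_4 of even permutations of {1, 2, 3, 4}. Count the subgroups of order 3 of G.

4

|G| = 12 and 3 | 12, so subgroups of order 3 are possible by Lagrange.
The subgroups of order 3 are: {e, (1 2 3), (1 3 2)}; {e, (1 2 4), (1 4 2)}; {e, (1 3 4), (1 4 3)}; {e, (2 3 4), (2 4 3)}.
So G has 4 subgroups of order 3.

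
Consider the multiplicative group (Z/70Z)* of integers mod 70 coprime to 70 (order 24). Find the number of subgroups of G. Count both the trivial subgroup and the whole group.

16

|G| = 24, so by Lagrange every subgroup order divides 24. Divisors: 1, 2, 3, 4, 6, 8, 12, 24.
Subgroups by order — order 1: 1; order 2: 3; order 3: 1; order 4: 3; order 6: 3; order 8: 1; order 12: 3; order 24: 1.
Total: 1 + 3 + 1 + 3 + 3 + 1 + 3 + 1 = 16.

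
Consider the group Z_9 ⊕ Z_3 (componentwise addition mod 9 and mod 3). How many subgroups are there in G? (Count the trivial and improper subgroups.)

|G| = 27, so by Lagrange every subgroup order divides 27. Divisors: 1, 3, 9, 27.
Subgroups by order — order 1: 1; order 3: 4; order 9: 4; order 27: 1.
Total: 1 + 4 + 4 + 1 = 10.

10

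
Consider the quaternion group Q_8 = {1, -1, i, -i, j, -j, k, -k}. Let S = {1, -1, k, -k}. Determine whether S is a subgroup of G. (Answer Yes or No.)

|S| = 4 divides |G| = 8, consistent with Lagrange.
S contains the identity, every element's inverse is in S, and S is closed under ·: it is a subgroup.
In fact S = ⟨-k⟩.

Yes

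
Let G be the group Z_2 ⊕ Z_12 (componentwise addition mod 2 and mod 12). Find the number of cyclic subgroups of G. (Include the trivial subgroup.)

Each element a generates a cyclic subgroup ⟨a⟩; distinct elements may generate the same one (a cyclic group of order d has φ(d) generators).
Cyclic subgroups by order — order 1: 1; order 2: 3; order 3: 1; order 4: 2; order 6: 3; order 12: 2.
Total: 12.

12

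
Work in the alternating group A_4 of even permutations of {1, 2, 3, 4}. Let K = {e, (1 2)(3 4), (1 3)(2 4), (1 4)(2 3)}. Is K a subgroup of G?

Yes

|K| = 4 divides |G| = 12, consistent with Lagrange.
K contains the identity, every element's inverse is in K, and K is closed under ∘: it is a subgroup.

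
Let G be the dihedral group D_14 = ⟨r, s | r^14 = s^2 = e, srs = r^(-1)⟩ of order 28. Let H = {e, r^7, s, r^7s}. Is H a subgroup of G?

Yes

|H| = 4 divides |G| = 28, consistent with Lagrange.
H contains the identity, every element's inverse is in H, and H is closed under ·: it is a subgroup.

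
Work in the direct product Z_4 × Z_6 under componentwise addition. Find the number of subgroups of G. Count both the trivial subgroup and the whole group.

16

|G| = 24, so by Lagrange every subgroup order divides 24. Divisors: 1, 2, 3, 4, 6, 8, 12, 24.
Subgroups by order — order 1: 1; order 2: 3; order 3: 1; order 4: 3; order 6: 3; order 8: 1; order 12: 3; order 24: 1.
Total: 1 + 3 + 1 + 3 + 3 + 1 + 3 + 1 = 16.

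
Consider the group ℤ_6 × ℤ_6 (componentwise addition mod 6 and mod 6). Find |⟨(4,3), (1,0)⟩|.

12

|⟨(4,3)⟩| = 6 and |⟨(1,0)⟩| = 6, so |H| is a multiple of lcm(6, 6) = 6 and divides |G| = 36.
Closing under the operation: H = {(0,0), (0,3), (1,0), (1,3), (2,0), (2,3), (3,0), (3,3), (4,0), (4,3), (5,0), (5,3)}, so |H| = 12.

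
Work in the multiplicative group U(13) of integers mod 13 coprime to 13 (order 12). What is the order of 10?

Compute successive powers of 10 mod 13: 10, 9, 12, 3, 4, 1; 10^6 ≡ 1 (mod 13).
So |⟨10⟩| = 6.

6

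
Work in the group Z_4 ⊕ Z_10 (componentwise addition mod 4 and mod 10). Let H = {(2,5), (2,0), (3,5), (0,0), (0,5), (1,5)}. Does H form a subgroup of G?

No

|H| = 6 does not divide |G| = 40, so by Lagrange H is not a subgroup.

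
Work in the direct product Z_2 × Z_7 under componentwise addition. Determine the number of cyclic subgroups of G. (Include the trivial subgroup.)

4

Group the elements of G by the cyclic subgroup they generate; each cyclic subgroup of order d accounts for φ(d) elements.
Cyclic subgroups by order — order 1: 1; order 2: 1; order 7: 1; order 14: 1.
Total: 4.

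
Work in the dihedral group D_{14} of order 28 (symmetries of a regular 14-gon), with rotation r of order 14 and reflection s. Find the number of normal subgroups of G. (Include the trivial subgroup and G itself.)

7

G has 28 subgroups. Checking conjugation-invariance by order — order 1: 1/1 normal; order 2: 1/15 normal; order 4: 0/7 normal; order 7: 1/1 normal; order 14: 3/3 normal; order 28: 1/1 normal.
Total normal subgroups: 7.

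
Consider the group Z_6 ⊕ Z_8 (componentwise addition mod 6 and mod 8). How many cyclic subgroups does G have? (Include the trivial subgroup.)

16

A cyclic subgroup of order d is generated by each of its φ(d) elements of order d, so the cyclic subgroups of order d number (#elements of order d)/φ(d).
Cyclic subgroups by order — order 1: 1; order 2: 3; order 3: 1; order 4: 2; order 6: 3; order 8: 2; order 12: 2; order 24: 2.
Total: 16.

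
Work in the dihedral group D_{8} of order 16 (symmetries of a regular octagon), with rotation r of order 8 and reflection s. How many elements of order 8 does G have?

The elements of order 8 are: r, r^3, r^5, r^7.
That's 4.

4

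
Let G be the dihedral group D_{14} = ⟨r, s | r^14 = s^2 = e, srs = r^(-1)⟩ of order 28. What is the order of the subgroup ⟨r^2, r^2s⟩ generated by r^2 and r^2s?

|⟨r^2⟩| = 7 and |⟨r^2s⟩| = 2, so |H| is a multiple of lcm(7, 2) = 14 and divides |G| = 28.
Closing under the operation: H = {e, r^2, r^4, r^6, r^8, r^10, r^12, s, r^2s, r^4s, r^6s, r^8s, r^10s, r^12s}, so |H| = 14.

14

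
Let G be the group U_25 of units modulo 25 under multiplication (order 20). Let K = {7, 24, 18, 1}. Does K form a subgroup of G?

Yes

|K| = 4 divides |G| = 20, consistent with Lagrange.
K contains the identity, every element's inverse is in K, and K is closed under ·: it is a subgroup.
In fact K = ⟨18⟩.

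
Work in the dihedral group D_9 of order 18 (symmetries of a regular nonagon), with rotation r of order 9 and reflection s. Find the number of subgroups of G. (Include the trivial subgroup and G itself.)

16

|G| = 18, so by Lagrange every subgroup order divides 18. Divisors: 1, 2, 3, 6, 9, 18.
Subgroups by order — order 1: 1; order 2: 9; order 3: 1; order 6: 3; order 9: 1; order 18: 1.
Total: 1 + 9 + 1 + 3 + 1 + 1 = 16.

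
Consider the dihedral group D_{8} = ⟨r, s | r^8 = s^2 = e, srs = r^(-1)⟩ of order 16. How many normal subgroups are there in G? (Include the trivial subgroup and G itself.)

G has 19 subgroups. Checking conjugation-invariance by order — order 1: 1/1 normal; order 2: 1/9 normal; order 4: 1/5 normal; order 8: 3/3 normal; order 16: 1/1 normal.
Total normal subgroups: 7.

7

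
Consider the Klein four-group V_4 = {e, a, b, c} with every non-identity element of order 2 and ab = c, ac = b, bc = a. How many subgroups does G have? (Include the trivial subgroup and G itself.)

|G| = 4, so by Lagrange every subgroup order divides 4. Divisors: 1, 2, 4.
Subgroups by order — order 1: 1; order 2: 3; order 4: 1.
Total: 1 + 3 + 1 = 5.

5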